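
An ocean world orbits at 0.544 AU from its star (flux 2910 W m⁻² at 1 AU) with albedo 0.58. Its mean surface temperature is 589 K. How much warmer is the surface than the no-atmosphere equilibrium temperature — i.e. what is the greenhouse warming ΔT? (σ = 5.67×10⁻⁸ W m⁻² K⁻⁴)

ΔT ≈ 221.7 K

S = 2910/0.544² = 9833 W m⁻².
T_eq = [S(1−A)/(4σ)]^(1/4) = [9833×0.42/(4×5.67×10⁻⁸)]^(1/4) = 367.3 K.
ΔT = T_surf − T_eq = 589 − 367.3.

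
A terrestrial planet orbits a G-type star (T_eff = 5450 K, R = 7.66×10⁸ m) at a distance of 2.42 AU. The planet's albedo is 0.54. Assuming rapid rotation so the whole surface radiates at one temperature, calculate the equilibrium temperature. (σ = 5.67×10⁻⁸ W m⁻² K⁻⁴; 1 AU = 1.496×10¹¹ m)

T_eq ≈ 146 K

d = 2.42 AU = 3.62×10¹¹ m.
L = 4πR_⋆²σT_⋆⁴ = 4π(7.66×10⁸)² × 5.67×10⁻⁸ × (5450)⁴ = 3.69×10²⁶ W.
S = L/(4πd²) = 224 W m⁻².
Energy balance: absorbed = emitted ⇒ πR²·S(1−A) = 4πR²·σT_eq⁴, so T_eq⁴ = S(1−A)/(4σ).
T_eq = [224 × 0.46 / (4 × 5.67×10⁻⁸)]^(1/4) = (4.54×10⁸)^(1/4) = 146 K.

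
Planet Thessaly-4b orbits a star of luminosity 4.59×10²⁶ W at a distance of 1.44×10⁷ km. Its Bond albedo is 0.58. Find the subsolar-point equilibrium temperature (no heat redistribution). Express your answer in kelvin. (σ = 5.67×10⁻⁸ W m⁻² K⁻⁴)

T_ss ≈ 1070 K

d = 1.44×10⁷ km = 1.44×10¹⁰ m.
Flux: S = L/(4πd²) = 4.59×10²⁶/(4π×(1.44×10¹⁰)²) = 1.76×10⁵ W m⁻².
At the subsolar point the surface absorbs S(1−A) and emits σT⁴ per unit area — no factor of 4, since only the local patch is in balance.
T = [1.76×10⁵ × 0.42 / 5.67×10⁻⁸]^(1/4) = (1.30×10¹²)^(1/4) = 1070 K.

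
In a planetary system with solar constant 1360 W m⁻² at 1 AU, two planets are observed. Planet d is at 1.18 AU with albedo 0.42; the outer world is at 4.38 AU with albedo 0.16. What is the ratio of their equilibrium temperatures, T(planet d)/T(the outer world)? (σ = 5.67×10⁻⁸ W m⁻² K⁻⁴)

T₁/T₂ ≈ 1.756

T_eq = [S₀(1−A)/(4σd²)]^(1/4), so T ∝ (1−A)^(1/4) / √d.
T₁ = [1360×0.58/(4×5.67×10⁻⁸×1.18²)]^(1/4) = 223.56 K.
T₂ = [1360×0.84/(4×5.67×10⁻⁸×4.38²)]^(1/4) = 127.29 K.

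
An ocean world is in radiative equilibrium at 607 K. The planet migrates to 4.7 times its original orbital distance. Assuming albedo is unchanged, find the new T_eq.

T_eq ∝ L^(1/4) · d^(−1/2).
T′ = 607 / 4.7^(1/2) = 280 K.

T_eq ≈ 280 K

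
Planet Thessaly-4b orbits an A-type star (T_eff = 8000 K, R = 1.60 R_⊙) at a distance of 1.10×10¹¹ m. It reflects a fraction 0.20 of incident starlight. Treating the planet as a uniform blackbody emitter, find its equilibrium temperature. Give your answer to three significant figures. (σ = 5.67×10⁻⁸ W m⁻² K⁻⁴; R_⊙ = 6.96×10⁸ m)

R_⋆ = 1.60 × 6.96×10⁸ = 1.11×10⁹ m.
L = 4πR_⋆²σT_⋆⁴ = 4π(1.11×10⁹)² × 5.67×10⁻⁸ × (8000)⁴ = 3.62×10²⁷ W.
S = L/(4πd²) = 2.38×10⁴ W m⁻².
Energy balance: absorbed = emitted ⇒ πR²·S(1−A) = 4πR²·σT_eq⁴, so T_eq⁴ = S(1−A)/(4σ).
T_eq = [2.38×10⁴ × 0.80 / (4 × 5.67×10⁻⁸)]^(1/4) = (8.40×10¹⁰)^(1/4) = 538 K.

T_eq ≈ 538 K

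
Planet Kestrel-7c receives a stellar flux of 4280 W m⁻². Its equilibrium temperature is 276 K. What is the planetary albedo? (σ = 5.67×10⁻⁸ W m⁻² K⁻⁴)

From T_eq⁴ = S(1−A)/(4σ): 1−A = 4σT_eq⁴/S.
1−A = 4 × 5.67×10⁻⁸ × (276)⁴ / 4280 = 0.307.

A ≈ 0.69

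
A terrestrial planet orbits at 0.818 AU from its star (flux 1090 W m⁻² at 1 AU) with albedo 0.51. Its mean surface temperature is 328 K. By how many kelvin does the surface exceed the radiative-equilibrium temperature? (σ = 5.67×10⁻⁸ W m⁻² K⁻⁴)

ΔT ≈ 84.4 K

S = 1090/0.818² = 1629 W m⁻².
T_eq = [S(1−A)/(4σ)]^(1/4) = [1629×0.49/(4×5.67×10⁻⁸)]^(1/4) = 243.6 K.
ΔT = T_surf − T_eq = 328 − 243.6.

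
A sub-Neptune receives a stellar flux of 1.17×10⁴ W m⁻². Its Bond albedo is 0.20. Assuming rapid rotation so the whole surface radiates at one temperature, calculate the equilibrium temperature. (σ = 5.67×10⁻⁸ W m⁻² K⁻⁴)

T_eq ≈ 451 K

Energy balance: absorbed = emitted ⇒ πR²·S(1−A) = 4πR²·σT_eq⁴, so T_eq⁴ = S(1−A)/(4σ).
T_eq = [1.17×10⁴ × 0.80 / (4 × 5.67×10⁻⁸)]^(1/4) = (4.13×10¹⁰)^(1/4) = 451 K.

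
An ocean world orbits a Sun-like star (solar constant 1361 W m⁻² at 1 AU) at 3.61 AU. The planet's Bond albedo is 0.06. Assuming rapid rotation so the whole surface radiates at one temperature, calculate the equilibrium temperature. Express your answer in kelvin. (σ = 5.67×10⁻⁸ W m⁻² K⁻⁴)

Flux at 3.61 AU: S = 1361/3.61² = 104 W m⁻².
Energy balance: absorbed = emitted ⇒ πR²·S(1−A) = 4πR²·σT_eq⁴, so T_eq⁴ = S(1−A)/(4σ).
T_eq = [104 × 0.94 / (4 × 5.67×10⁻⁸)]^(1/4) = (4.33×10⁸)^(1/4) = 144 K.

T_eq ≈ 144 K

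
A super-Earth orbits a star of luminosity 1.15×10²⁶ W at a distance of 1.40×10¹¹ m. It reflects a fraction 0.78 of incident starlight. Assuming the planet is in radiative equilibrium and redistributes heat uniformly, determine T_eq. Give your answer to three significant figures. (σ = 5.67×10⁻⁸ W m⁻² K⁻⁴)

T_eq ≈ 146 K

Flux: S = L/(4πd²) = 1.15×10²⁶/(4π×(1.40×10¹¹)²) = 467 W m⁻².
Energy balance: absorbed = emitted ⇒ πR²·S(1−A) = 4πR²·σT_eq⁴, so T_eq⁴ = S(1−A)/(4σ).
T_eq = [467 × 0.22 / (4 × 5.67×10⁻⁸)]^(1/4) = (4.53×10⁸)^(1/4) = 146 K.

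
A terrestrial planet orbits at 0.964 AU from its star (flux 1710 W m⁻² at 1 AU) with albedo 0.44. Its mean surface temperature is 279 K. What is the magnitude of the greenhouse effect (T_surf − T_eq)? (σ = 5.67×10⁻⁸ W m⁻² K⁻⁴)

S = 1710/0.964² = 1840 W m⁻².
T_eq = [S(1−A)/(4σ)]^(1/4) = [1840×0.56/(4×5.67×10⁻⁸)]^(1/4) = 259.6 K.
ΔT = T_surf − T_eq = 279 − 259.6.

ΔT ≈ 19.4 K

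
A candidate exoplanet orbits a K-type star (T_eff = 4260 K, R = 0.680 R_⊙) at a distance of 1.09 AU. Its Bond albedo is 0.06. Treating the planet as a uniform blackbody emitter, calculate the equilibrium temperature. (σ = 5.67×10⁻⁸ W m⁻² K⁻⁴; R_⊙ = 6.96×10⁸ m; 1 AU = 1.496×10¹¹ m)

R_⋆ = 0.680 × 6.96×10⁸ = 4.73×10⁸ m.
d = 1.09 AU = 1.63×10¹¹ m.
L = 4πR_⋆²σT_⋆⁴ = 4π(4.73×10⁸)² × 5.67×10⁻⁸ × (4260)⁴ = 5.26×10²⁵ W.
S = L/(4πd²) = 157 W m⁻².
Energy balance: absorbed = emitted ⇒ πR²·S(1−A) = 4πR²·σT_eq⁴, so T_eq⁴ = S(1−A)/(4σ).
T_eq = [157 × 0.94 / (4 × 5.67×10⁻⁸)]^(1/4) = (6.52×10⁸)^(1/4) = 160 K.

T_eq ≈ 160 K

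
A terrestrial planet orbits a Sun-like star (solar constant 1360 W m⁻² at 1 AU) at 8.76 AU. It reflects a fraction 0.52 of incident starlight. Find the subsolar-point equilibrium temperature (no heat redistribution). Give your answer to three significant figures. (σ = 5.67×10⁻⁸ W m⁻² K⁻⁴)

T_ss ≈ 111 K

Flux at 8.76 AU: S = 1360/8.76² = 17.7 W m⁻².
At the subsolar point the surface absorbs S(1−A) and emits σT⁴ per unit area — no factor of 4, since only the local patch is in balance.
T = [17.7 × 0.48 / 5.67×10⁻⁸]^(1/4) = (1.50×10⁸)^(1/4) = 111 K.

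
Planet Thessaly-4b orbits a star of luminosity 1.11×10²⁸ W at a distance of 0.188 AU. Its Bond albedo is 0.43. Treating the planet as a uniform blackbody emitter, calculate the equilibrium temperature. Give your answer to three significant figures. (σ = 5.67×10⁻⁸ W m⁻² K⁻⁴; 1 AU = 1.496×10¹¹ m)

T_eq ≈ 1290 K

d = 0.188 AU = 2.81×10¹⁰ m.
Flux: S = L/(4πd²) = 1.11×10²⁸/(4π×(2.81×10¹⁰)²) = 1.12×10⁶ W m⁻².
Energy balance: absorbed = emitted ⇒ πR²·S(1−A) = 4πR²·σT_eq⁴, so T_eq⁴ = S(1−A)/(4σ).
T_eq = [1.12×10⁶ × 0.57 / (4 × 5.67×10⁻⁸)]^(1/4) = (2.81×10¹²)^(1/4) = 1290 K.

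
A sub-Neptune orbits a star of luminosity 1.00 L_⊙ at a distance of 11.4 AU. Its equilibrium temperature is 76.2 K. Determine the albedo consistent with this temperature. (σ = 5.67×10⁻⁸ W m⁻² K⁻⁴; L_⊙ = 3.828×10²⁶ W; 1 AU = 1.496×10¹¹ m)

d = 11.4 AU = 1.71×10¹² m.
L = 1.00 × 3.828×10²⁶ = 3.83×10²⁶ W.
Flux: S = L/(4πd²) = 3.83×10²⁶/(4π×(1.71×10¹²)²) = 10.5 W m⁻².
From T_eq⁴ = S(1−A)/(4σ): 1−A = 4σT_eq⁴/S.
1−A = 4 × 5.67×10⁻⁸ × (76.2)⁴ / 10.5 = 0.730.

A ≈ 0.27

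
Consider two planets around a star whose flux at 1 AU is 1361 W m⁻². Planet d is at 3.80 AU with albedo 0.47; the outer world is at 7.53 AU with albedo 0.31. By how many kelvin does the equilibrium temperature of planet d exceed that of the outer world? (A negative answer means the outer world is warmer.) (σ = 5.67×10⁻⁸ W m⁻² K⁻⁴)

ΔT ≈ 29.4 K

T_eq = [S₀(1−A)/(4σd²)]^(1/4), so T ∝ (1−A)^(1/4) / √d.
T₁ = [1361×0.53/(4×5.67×10⁻⁸×3.80²)]^(1/4) = 121.82 K.
T₂ = [1361×0.69/(4×5.67×10⁻⁸×7.53²)]^(1/4) = 92.44 K.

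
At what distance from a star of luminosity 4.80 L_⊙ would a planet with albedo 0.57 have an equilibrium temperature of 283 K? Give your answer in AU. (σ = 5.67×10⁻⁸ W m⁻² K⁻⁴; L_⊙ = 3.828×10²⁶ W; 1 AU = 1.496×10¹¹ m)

d ≈ 1.39 AU

L = 4.80 × 3.828×10²⁶ = 1.84×10²⁷ W.
From T_eq⁴ = L(1−A)/(16πσd²): d = √[L(1−A)/(16πσT_eq⁴)].
d = √[1.84×10²⁷ × 0.43 / (16π × 5.67×10⁻⁸ × (283)⁴)] = 2.08×10¹¹ m = 1.39 AU.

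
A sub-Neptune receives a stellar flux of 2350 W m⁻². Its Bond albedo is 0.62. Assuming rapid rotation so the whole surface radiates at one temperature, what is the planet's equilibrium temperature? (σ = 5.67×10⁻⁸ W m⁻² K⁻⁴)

T_eq ≈ 250 K

Energy balance: absorbed = emitted ⇒ πR²·S(1−A) = 4πR²·σT_eq⁴, so T_eq⁴ = S(1−A)/(4σ).
T_eq = [2350 × 0.38 / (4 × 5.67×10⁻⁸)]^(1/4) = (3.94×10⁹)^(1/4) = 250 K.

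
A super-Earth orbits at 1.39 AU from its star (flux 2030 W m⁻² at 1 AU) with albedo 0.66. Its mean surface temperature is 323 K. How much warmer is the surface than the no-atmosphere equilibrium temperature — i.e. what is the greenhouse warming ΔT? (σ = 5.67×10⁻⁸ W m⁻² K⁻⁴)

S = 2030/1.39² = 1051 W m⁻².
T_eq = [S(1−A)/(4σ)]^(1/4) = [1051×0.34/(4×5.67×10⁻⁸)]^(1/4) = 199.2 K.
ΔT = T_surf − T_eq = 323 − 199.2.

ΔT ≈ 123.8 K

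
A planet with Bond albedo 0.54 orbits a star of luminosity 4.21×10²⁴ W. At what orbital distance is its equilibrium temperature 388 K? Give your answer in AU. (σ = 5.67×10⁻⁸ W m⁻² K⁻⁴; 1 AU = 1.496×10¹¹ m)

From T_eq⁴ = L(1−A)/(16πσd²): d = √[L(1−A)/(16πσT_eq⁴)].
d = √[4.21×10²⁴ × 0.46 / (16π × 5.67×10⁻⁸ × (388)⁴)] = 5.48×10⁹ m = 0.0366 AU.

d ≈ 0.0366 AU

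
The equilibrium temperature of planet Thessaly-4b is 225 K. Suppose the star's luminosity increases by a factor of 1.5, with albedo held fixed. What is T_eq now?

T_eq ≈ 249 K

T_eq ∝ L^(1/4) · d^(−1/2).
T′ = 225 × 1.5^(1/4) = 249 K.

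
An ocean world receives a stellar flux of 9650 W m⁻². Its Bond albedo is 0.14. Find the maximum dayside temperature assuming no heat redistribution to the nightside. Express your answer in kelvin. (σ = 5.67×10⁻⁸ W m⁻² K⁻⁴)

T_ss ≈ 619 K

With no redistribution each surface element balances locally: S(1−A) = σT⁴.
T = [9650 × 0.86 / 5.67×10⁻⁸]^(1/4) = (1.46×10¹¹)^(1/4) = 619 K.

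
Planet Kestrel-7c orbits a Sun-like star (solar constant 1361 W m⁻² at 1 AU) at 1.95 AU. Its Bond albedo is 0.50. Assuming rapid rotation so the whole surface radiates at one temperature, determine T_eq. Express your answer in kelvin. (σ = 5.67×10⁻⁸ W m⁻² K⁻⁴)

T_eq ≈ 168 K

Flux at 1.95 AU: S = 1361/1.95² = 358 W m⁻².
Energy balance: absorbed = emitted ⇒ πR²·S(1−A) = 4πR²·σT_eq⁴, so T_eq⁴ = S(1−A)/(4σ).
T_eq = [358 × 0.50 / (4 × 5.67×10⁻⁸)]^(1/4) = (7.89×10⁸)^(1/4) = 168 K.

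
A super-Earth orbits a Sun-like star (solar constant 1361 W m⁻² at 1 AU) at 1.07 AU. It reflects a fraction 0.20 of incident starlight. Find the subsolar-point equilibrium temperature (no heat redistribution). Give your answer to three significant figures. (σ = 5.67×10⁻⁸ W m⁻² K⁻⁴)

T_ss ≈ 360 K

Flux at 1.07 AU: S = 1361/1.07² = 1190 W m⁻².
At the subsolar point the surface absorbs S(1−A) and emits σT⁴ per unit area — no factor of 4, since only the local patch is in balance.
T = [1190 × 0.80 / 5.67×10⁻⁸]^(1/4) = (1.68×10¹⁰)^(1/4) = 360 K.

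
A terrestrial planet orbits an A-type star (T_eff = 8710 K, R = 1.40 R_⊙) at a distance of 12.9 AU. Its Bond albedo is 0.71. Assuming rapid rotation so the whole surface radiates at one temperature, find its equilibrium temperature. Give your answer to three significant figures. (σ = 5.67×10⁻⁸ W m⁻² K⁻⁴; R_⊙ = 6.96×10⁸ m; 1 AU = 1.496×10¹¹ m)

T_eq ≈ 102 K

R_⋆ = 1.40 × 6.96×10⁸ = 9.74×10⁸ m.
d = 12.9 AU = 1.93×10¹² m.
L = 4πR_⋆²σT_⋆⁴ = 4π(9.74×10⁸)² × 5.67×10⁻⁸ × (8710)⁴ = 3.89×10²⁷ W.
S = L/(4πd²) = 83.2 W m⁻².
Energy balance: absorbed = emitted ⇒ πR²·S(1−A) = 4πR²·σT_eq⁴, so T_eq⁴ = S(1−A)/(4σ).
T_eq = [83.2 × 0.29 / (4 × 5.67×10⁻⁸)]^(1/4) = (1.06×10⁸)^(1/4) = 102 K.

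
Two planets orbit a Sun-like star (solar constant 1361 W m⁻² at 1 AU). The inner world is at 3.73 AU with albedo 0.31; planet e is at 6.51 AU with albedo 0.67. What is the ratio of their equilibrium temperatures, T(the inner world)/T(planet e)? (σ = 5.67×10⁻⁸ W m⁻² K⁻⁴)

T₁/T₂ ≈ 1.589

T_eq = [S₀(1−A)/(4σd²)]^(1/4), so T ∝ (1−A)^(1/4) / √d.
T₁ = [1361×0.69/(4×5.67×10⁻⁸×3.73²)]^(1/4) = 131.34 K.
T₂ = [1361×0.33/(4×5.67×10⁻⁸×6.51²)]^(1/4) = 82.68 K.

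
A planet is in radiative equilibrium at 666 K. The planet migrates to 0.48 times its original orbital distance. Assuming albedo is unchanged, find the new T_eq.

T_eq ∝ L^(1/4) · d^(−1/2).
T′ = 666 / 0.48^(1/2) = 961 K.

T_eq ≈ 961 K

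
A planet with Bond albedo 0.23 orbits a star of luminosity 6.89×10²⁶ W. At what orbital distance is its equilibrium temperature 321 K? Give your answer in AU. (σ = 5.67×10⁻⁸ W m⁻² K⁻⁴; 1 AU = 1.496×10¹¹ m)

From T_eq⁴ = L(1−A)/(16πσd²): d = √[L(1−A)/(16πσT_eq⁴)].
d = √[6.89×10²⁶ × 0.77 / (16π × 5.67×10⁻⁸ × (321)⁴)] = 1.32×10¹¹ m = 0.885 AU.

d ≈ 0.885 AU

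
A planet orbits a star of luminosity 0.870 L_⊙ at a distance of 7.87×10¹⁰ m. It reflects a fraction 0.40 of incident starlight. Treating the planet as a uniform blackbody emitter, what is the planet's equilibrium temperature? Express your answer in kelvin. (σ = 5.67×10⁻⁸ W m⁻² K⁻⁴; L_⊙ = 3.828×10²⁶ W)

L = 0.870 × 3.828×10²⁶ = 3.33×10²⁶ W.
Flux: S = L/(4πd²) = 3.33×10²⁶/(4π×(7.87×10¹⁰)²) = 4280 W m⁻².
Energy balance: absorbed = emitted ⇒ πR²·S(1−A) = 4πR²·σT_eq⁴, so T_eq⁴ = S(1−A)/(4σ).
T_eq = [4280 × 0.60 / (4 × 5.67×10⁻⁸)]^(1/4) = (1.13×10¹⁰)^(1/4) = 326 K.

T_eq ≈ 326 K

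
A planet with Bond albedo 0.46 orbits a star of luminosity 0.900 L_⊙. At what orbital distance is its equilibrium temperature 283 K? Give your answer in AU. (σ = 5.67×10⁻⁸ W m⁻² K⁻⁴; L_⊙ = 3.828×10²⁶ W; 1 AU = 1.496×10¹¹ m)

d ≈ 0.674 AU

L = 0.900 × 3.828×10²⁶ = 3.45×10²⁶ W.
From T_eq⁴ = L(1−A)/(16πσd²): d = √[L(1−A)/(16πσT_eq⁴)].
d = √[3.45×10²⁶ × 0.54 / (16π × 5.67×10⁻⁸ × (283)⁴)] = 1.01×10¹¹ m = 0.674 AU.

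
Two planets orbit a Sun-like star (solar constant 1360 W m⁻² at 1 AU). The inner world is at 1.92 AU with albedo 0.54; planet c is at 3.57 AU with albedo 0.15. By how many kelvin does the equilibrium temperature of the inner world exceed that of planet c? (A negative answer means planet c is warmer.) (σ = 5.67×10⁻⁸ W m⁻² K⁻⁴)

T_eq = [S₀(1−A)/(4σd²)]^(1/4), so T ∝ (1−A)^(1/4) / √d.
T₁ = [1360×0.46/(4×5.67×10⁻⁸×1.92²)]^(1/4) = 165.39 K.
T₂ = [1360×0.85/(4×5.67×10⁻⁸×3.57²)]^(1/4) = 141.41 K.

ΔT ≈ 24.0 K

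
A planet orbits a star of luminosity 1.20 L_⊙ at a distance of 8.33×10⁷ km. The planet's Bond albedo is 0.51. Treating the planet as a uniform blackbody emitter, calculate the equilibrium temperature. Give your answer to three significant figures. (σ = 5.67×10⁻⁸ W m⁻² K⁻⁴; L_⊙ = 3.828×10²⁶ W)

T_eq ≈ 327 K

d = 8.33×10⁷ km = 8.33×10¹⁰ m.
L = 1.20 × 3.828×10²⁶ = 4.59×10²⁶ W.
Flux: S = L/(4πd²) = 4.59×10²⁶/(4π×(8.33×10¹⁰)²) = 5270 W m⁻².
Energy balance: absorbed = emitted ⇒ πR²·S(1−A) = 4πR²·σT_eq⁴, so T_eq⁴ = S(1−A)/(4σ).
T_eq = [5270 × 0.49 / (4 × 5.67×10⁻⁸)]^(1/4) = (1.14×10¹⁰)^(1/4) = 327 K.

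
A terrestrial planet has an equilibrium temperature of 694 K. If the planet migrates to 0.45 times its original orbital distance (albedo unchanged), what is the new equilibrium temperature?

T_eq ∝ L^(1/4) · d^(−1/2).
T′ = 694 / 0.45^(1/2) = 1030 K.

T_eq ≈ 1030 K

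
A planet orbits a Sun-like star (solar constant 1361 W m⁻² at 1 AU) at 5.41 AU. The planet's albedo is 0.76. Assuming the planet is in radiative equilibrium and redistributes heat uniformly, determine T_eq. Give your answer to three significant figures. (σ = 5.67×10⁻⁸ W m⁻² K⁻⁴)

Flux at 5.41 AU: S = 1361/5.41² = 46.5 W m⁻².
Energy balance: absorbed = emitted ⇒ πR²·S(1−A) = 4πR²·σT_eq⁴, so T_eq⁴ = S(1−A)/(4σ).
T_eq = [46.5 × 0.24 / (4 × 5.67×10⁻⁸)]^(1/4) = (4.92×10⁷)^(1/4) = 83.8 K.

T_eq ≈ 83.8 K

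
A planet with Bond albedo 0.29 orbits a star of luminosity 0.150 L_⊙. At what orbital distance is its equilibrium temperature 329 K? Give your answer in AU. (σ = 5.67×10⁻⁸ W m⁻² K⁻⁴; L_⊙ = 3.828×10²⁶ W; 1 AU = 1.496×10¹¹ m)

d ≈ 0.234 AU

L = 0.150 × 3.828×10²⁶ = 5.74×10²⁵ W.
From T_eq⁴ = L(1−A)/(16πσd²): d = √[L(1−A)/(16πσT_eq⁴)].
d = √[5.74×10²⁵ × 0.71 / (16π × 5.67×10⁻⁸ × (329)⁴)] = 3.49×10¹⁰ m = 0.234 AU.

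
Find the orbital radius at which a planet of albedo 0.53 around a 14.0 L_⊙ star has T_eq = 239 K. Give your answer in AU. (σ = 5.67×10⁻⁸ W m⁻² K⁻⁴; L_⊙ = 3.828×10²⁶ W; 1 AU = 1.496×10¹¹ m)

d ≈ 3.48 AU

L = 14.0 × 3.828×10²⁶ = 5.36×10²⁷ W.
From T_eq⁴ = L(1−A)/(16πσd²): d = √[L(1−A)/(16πσT_eq⁴)].
d = √[5.36×10²⁷ × 0.47 / (16π × 5.67×10⁻⁸ × (239)⁴)] = 5.20×10¹¹ m = 3.48 AU.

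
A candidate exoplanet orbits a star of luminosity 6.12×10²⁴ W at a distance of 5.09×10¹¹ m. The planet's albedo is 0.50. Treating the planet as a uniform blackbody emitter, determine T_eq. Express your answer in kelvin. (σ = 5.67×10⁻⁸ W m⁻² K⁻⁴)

T_eq ≈ 45.1 K

Flux: S = L/(4πd²) = 6.12×10²⁴/(4π×(5.09×10¹¹)²) = 1.88 W m⁻².
Energy balance: absorbed = emitted ⇒ πR²·S(1−A) = 4πR²·σT_eq⁴, so T_eq⁴ = S(1−A)/(4σ).
T_eq = [1.88 × 0.50 / (4 × 5.67×10⁻⁸)]^(1/4) = (4.14×10⁶)^(1/4) = 45.1 K.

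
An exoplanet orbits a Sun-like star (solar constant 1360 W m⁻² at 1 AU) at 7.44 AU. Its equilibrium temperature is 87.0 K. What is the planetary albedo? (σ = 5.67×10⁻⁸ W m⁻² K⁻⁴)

Flux at 7.44 AU: S = 1360/7.44² = 24.6 W m⁻².
From T_eq⁴ = S(1−A)/(4σ): 1−A = 4σT_eq⁴/S.
1−A = 4 × 5.67×10⁻⁸ × (87.0)⁴ / 24.6 = 0.529.

A ≈ 0.47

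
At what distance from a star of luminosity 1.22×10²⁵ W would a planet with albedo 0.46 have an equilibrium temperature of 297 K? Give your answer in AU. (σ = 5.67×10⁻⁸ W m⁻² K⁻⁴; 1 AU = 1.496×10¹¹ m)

From T_eq⁴ = L(1−A)/(16πσd²): d = √[L(1−A)/(16πσT_eq⁴)].
d = √[1.22×10²⁵ × 0.54 / (16π × 5.67×10⁻⁸ × (297)⁴)] = 1.72×10¹⁰ m = 0.115 AU.

d ≈ 0.115 AU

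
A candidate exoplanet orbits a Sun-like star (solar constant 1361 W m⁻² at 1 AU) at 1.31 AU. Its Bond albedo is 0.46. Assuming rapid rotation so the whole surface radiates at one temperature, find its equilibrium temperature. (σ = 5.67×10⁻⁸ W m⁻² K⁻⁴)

T_eq ≈ 208 K

Flux at 1.31 AU: S = 1361/1.31² = 793 W m⁻².
Energy balance: absorbed = emitted ⇒ πR²·S(1−A) = 4πR²·σT_eq⁴, so T_eq⁴ = S(1−A)/(4σ).
T_eq = [793 × 0.54 / (4 × 5.67×10⁻⁸)]^(1/4) = (1.89×10⁹)^(1/4) = 208 K.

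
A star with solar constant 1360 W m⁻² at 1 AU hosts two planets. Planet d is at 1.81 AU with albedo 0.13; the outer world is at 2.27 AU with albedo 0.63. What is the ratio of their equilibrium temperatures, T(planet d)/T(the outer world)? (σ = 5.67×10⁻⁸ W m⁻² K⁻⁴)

T_eq = [S₀(1−A)/(4σd²)]^(1/4), so T ∝ (1−A)^(1/4) / √d.
T₁ = [1360×0.87/(4×5.67×10⁻⁸×1.81²)]^(1/4) = 199.76 K.
T₂ = [1360×0.37/(4×5.67×10⁻⁸×2.27²)]^(1/4) = 144.05 K.

T₁/T₂ ≈ 1.387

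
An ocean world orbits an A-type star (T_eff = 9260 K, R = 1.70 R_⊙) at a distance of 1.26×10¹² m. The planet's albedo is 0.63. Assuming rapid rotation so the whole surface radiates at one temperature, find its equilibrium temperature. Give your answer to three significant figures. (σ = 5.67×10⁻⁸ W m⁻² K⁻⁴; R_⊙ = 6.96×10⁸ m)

T_eq ≈ 156 K

R_⋆ = 1.70 × 6.96×10⁸ = 1.18×10⁹ m.
L = 4πR_⋆²σT_⋆⁴ = 4π(1.18×10⁹)² × 5.67×10⁻⁸ × (9260)⁴ = 7.33×10²⁷ W.
S = L/(4πd²) = 368 W m⁻².
Energy balance: absorbed = emitted ⇒ πR²·S(1−A) = 4πR²·σT_eq⁴, so T_eq⁴ = S(1−A)/(4σ).
T_eq = [368 × 0.37 / (4 × 5.67×10⁻⁸)]^(1/4) = (6.00×10⁸)^(1/4) = 156 K.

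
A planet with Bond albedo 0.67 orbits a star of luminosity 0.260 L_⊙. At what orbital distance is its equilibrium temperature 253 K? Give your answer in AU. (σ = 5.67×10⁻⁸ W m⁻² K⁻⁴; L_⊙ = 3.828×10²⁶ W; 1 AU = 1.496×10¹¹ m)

d ≈ 0.355 AU

L = 0.260 × 3.828×10²⁶ = 9.95×10²⁵ W.
From T_eq⁴ = L(1−A)/(16πσd²): d = √[L(1−A)/(16πσT_eq⁴)].
d = √[9.95×10²⁵ × 0.33 / (16π × 5.67×10⁻⁸ × (253)⁴)] = 5.30×10¹⁰ m = 0.355 AU.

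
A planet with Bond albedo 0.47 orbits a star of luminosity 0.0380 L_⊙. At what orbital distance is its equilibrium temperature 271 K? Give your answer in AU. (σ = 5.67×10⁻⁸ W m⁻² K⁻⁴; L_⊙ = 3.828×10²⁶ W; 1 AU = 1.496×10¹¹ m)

d ≈ 0.150 AU

L = 0.0380 × 3.828×10²⁶ = 1.45×10²⁵ W.
From T_eq⁴ = L(1−A)/(16πσd²): d = √[L(1−A)/(16πσT_eq⁴)].
d = √[1.45×10²⁵ × 0.53 / (16π × 5.67×10⁻⁸ × (271)⁴)] = 2.24×10¹⁰ m = 0.150 AU.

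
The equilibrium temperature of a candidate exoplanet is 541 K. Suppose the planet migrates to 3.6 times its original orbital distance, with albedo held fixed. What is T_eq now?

T_eq ∝ L^(1/4) · d^(−1/2).
T′ = 541 / 3.6^(1/2) = 285 K.

T_eq ≈ 285 K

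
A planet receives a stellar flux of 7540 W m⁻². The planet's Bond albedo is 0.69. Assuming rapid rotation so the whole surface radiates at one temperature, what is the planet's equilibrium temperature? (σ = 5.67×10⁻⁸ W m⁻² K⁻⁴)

Energy balance: absorbed = emitted ⇒ πR²·S(1−A) = 4πR²·σT_eq⁴, so T_eq⁴ = S(1−A)/(4σ).
T_eq = [7540 × 0.31 / (4 × 5.67×10⁻⁸)]^(1/4) = (1.03×10¹⁰)^(1/4) = 319 K.

T_eq ≈ 319 K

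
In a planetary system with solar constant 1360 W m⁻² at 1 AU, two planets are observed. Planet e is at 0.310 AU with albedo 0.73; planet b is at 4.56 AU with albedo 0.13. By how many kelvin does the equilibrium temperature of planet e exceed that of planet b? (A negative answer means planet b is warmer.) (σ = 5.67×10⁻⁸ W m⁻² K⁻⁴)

ΔT ≈ 234.4 K

T_eq = [S₀(1−A)/(4σd²)]^(1/4), so T ∝ (1−A)^(1/4) / √d.
T₁ = [1360×0.27/(4×5.67×10⁻⁸×0.310²)]^(1/4) = 360.27 K.
T₂ = [1360×0.87/(4×5.67×10⁻⁸×4.56²)]^(1/4) = 125.86 K.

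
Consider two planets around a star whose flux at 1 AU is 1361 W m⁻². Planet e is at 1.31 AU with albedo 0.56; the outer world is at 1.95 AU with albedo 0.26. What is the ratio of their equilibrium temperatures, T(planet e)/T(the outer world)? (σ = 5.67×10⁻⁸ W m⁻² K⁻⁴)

T_eq = [S₀(1−A)/(4σd²)]^(1/4), so T ∝ (1−A)^(1/4) / √d.
T₁ = [1361×0.44/(4×5.67×10⁻⁸×1.31²)]^(1/4) = 198.05 K.
T₂ = [1361×0.74/(4×5.67×10⁻⁸×1.95²)]^(1/4) = 184.86 K.

T₁/T₂ ≈ 1.071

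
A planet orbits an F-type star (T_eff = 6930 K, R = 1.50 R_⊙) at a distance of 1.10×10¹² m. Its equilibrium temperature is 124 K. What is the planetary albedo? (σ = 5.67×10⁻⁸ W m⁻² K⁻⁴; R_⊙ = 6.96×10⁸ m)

R_⋆ = 1.50 × 6.96×10⁸ = 1.04×10⁹ m.
L = 4πR_⋆²σT_⋆⁴ = 4π(1.04×10⁹)² × 5.67×10⁻⁸ × (6930)⁴ = 1.79×10²⁷ W.
S = L/(4πd²) = 118 W m⁻².
From T_eq⁴ = S(1−A)/(4σ): 1−A = 4σT_eq⁴/S.
1−A = 4 × 5.67×10⁻⁸ × (124)⁴ / 118 = 0.455.

A ≈ 0.54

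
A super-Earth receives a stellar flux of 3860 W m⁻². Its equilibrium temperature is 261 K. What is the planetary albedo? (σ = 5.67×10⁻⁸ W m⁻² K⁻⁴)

From T_eq⁴ = S(1−A)/(4σ): 1−A = 4σT_eq⁴/S.
1−A = 4 × 5.67×10⁻⁸ × (261)⁴ / 3860 = 0.273.

A ≈ 0.73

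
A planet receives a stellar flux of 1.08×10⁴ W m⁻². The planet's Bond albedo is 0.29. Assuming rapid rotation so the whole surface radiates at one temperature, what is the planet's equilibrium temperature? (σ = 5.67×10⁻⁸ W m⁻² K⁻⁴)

Energy balance: absorbed = emitted ⇒ πR²·S(1−A) = 4πR²·σT_eq⁴, so T_eq⁴ = S(1−A)/(4σ).
T_eq = [1.08×10⁴ × 0.71 / (4 × 5.67×10⁻⁸)]^(1/4) = (3.38×10¹⁰)^(1/4) = 429 K.

T_eq ≈ 429 K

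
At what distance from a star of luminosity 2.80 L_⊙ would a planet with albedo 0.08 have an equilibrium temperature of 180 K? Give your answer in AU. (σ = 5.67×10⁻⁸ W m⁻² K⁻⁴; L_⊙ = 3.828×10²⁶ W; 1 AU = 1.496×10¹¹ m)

L = 2.80 × 3.828×10²⁶ = 1.07×10²⁷ W.
From T_eq⁴ = L(1−A)/(16πσd²): d = √[L(1−A)/(16πσT_eq⁴)].
d = √[1.07×10²⁷ × 0.92 / (16π × 5.67×10⁻⁸ × (180)⁴)] = 5.74×10¹¹ m = 3.84 AU.

d ≈ 3.84 AU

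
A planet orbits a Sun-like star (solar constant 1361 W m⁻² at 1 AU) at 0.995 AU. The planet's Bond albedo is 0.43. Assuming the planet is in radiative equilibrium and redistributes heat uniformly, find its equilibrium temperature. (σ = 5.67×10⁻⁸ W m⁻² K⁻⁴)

T_eq ≈ 242 K

Flux at 0.995 AU: S = 1361/0.995² = 1370 W m⁻².
Energy balance: absorbed = emitted ⇒ πR²·S(1−A) = 4πR²·σT_eq⁴, so T_eq⁴ = S(1−A)/(4σ).
T_eq = [1370 × 0.57 / (4 × 5.67×10⁻⁸)]^(1/4) = (3.45×10⁹)^(1/4) = 242 K.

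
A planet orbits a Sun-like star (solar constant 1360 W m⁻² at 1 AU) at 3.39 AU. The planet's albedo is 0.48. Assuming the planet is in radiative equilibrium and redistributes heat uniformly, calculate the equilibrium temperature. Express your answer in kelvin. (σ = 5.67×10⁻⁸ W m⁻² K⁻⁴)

T_eq ≈ 128 K

Flux at 3.39 AU: S = 1360/3.39² = 118 W m⁻².
Energy balance: absorbed = emitted ⇒ πR²·S(1−A) = 4πR²·σT_eq⁴, so T_eq⁴ = S(1−A)/(4σ).
T_eq = [118 × 0.52 / (4 × 5.67×10⁻⁸)]^(1/4) = (2.71×10⁸)^(1/4) = 128 K.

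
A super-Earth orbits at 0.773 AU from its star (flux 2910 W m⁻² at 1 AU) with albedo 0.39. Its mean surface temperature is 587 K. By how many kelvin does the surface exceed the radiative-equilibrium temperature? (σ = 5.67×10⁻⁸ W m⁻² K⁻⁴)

S = 2910/0.773² = 4870 W m⁻².
T_eq = [S(1−A)/(4σ)]^(1/4) = [4870×0.61/(4×5.67×10⁻⁸)]^(1/4) = 338.3 K.
ΔT = T_surf − T_eq = 587 − 338.3.

ΔT ≈ 248.7 K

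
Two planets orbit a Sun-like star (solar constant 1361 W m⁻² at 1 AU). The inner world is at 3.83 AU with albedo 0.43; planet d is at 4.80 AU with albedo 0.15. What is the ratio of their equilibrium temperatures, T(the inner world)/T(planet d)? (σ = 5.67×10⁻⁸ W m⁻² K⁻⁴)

T_eq = [S₀(1−A)/(4σd²)]^(1/4), so T ∝ (1−A)^(1/4) / √d.
T₁ = [1361×0.57/(4×5.67×10⁻⁸×3.83²)]^(1/4) = 123.57 K.
T₂ = [1361×0.85/(4×5.67×10⁻⁸×4.80²)]^(1/4) = 121.98 K.

T₁/T₂ ≈ 1.013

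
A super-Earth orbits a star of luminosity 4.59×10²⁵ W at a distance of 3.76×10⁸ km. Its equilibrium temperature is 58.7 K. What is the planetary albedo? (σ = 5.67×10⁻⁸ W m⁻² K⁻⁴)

A ≈ 0.90

d = 3.76×10⁸ km = 3.76×10¹¹ m.
Flux: S = L/(4πd²) = 4.59×10²⁵/(4π×(3.76×10¹¹)²) = 25.8 W m⁻².
From T_eq⁴ = S(1−A)/(4σ): 1−A = 4σT_eq⁴/S.
1−A = 4 × 5.67×10⁻⁸ × (58.7)⁴ / 25.8 = 0.104.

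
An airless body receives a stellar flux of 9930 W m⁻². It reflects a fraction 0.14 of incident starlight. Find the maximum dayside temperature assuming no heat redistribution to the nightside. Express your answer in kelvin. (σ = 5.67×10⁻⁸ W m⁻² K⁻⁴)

With no redistribution each surface element balances locally: S(1−A) = σT⁴.
T = [9930 × 0.86 / 5.67×10⁻⁸]^(1/4) = (1.51×10¹¹)^(1/4) = 623 K.

T_ss ≈ 623 K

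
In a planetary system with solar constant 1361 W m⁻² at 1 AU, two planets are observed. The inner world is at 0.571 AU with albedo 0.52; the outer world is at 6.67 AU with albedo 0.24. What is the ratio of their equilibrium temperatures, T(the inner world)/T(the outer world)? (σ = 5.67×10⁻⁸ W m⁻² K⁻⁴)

T₁/T₂ ≈ 3.047

T_eq = [S₀(1−A)/(4σd²)]^(1/4), so T ∝ (1−A)^(1/4) / √d.
T₁ = [1361×0.48/(4×5.67×10⁻⁸×0.571²)]^(1/4) = 306.58 K.
T₂ = [1361×0.76/(4×5.67×10⁻⁸×6.67²)]^(1/4) = 100.62 K.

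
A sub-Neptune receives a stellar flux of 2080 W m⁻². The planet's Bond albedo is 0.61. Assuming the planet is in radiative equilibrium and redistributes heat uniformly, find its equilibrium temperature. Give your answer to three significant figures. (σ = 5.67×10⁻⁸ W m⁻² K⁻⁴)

Energy balance: absorbed = emitted ⇒ πR²·S(1−A) = 4πR²·σT_eq⁴, so T_eq⁴ = S(1−A)/(4σ).
T_eq = [2080 × 0.39 / (4 × 5.67×10⁻⁸)]^(1/4) = (3.58×10⁹)^(1/4) = 245 K.

T_eq ≈ 245 K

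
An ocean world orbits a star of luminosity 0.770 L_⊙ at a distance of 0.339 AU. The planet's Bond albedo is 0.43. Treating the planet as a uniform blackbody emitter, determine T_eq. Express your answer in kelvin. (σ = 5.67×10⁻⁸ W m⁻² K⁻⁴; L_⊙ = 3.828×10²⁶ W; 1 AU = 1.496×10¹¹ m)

T_eq ≈ 389 K

d = 0.339 AU = 5.07×10¹⁰ m.
L = 0.770 × 3.828×10²⁶ = 2.95×10²⁶ W.
Flux: S = L/(4πd²) = 2.95×10²⁶/(4π×(5.07×10¹⁰)²) = 9120 W m⁻².
Energy balance: absorbed = emitted ⇒ πR²·S(1−A) = 4πR²·σT_eq⁴, so T_eq⁴ = S(1−A)/(4σ).
T_eq = [9120 × 0.57 / (4 × 5.67×10⁻⁸)]^(1/4) = (2.29×10¹⁰)^(1/4) = 389 K.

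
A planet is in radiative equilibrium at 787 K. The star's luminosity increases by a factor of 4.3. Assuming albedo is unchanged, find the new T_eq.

T_eq ≈ 1130 K

T_eq ∝ L^(1/4) · d^(−1/2).
T′ = 787 × 4.3^(1/4) = 1130 K.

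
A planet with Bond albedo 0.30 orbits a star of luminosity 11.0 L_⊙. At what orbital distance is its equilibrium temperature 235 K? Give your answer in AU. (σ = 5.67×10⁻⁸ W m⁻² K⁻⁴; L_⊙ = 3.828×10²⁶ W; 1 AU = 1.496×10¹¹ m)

d ≈ 3.89 AU

L = 11.0 × 3.828×10²⁶ = 4.21×10²⁷ W.
From T_eq⁴ = L(1−A)/(16πσd²): d = √[L(1−A)/(16πσT_eq⁴)].
d = √[4.21×10²⁷ × 0.70 / (16π × 5.67×10⁻⁸ × (235)⁴)] = 5.82×10¹¹ m = 3.89 AU.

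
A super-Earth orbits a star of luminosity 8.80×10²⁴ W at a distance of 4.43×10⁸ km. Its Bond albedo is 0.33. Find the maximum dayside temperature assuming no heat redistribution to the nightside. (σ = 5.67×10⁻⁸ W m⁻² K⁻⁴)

d = 4.43×10⁸ km = 4.43×10¹¹ m.
Flux: S = L/(4πd²) = 8.80×10²⁴/(4π×(4.43×10¹¹)²) = 3.57 W m⁻².
With no redistribution each surface element balances locally: S(1−A) = σT⁴.
T = [3.57 × 0.67 / 5.67×10⁻⁸]^(1/4) = (4.22×10⁷)^(1/4) = 80.6 K.

T_ss ≈ 80.6 K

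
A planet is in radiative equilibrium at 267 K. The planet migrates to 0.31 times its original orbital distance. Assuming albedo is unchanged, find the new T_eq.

T_eq ∝ L^(1/4) · d^(−1/2).
T′ = 267 / 0.31^(1/2) = 480 K.

T_eq ≈ 480 K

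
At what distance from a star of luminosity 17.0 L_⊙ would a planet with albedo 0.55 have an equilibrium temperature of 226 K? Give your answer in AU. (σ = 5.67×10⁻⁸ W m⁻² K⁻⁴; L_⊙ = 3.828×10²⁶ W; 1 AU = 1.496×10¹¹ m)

d ≈ 4.20 AU

L = 17.0 × 3.828×10²⁶ = 6.51×10²⁷ W.
From T_eq⁴ = L(1−A)/(16πσd²): d = √[L(1−A)/(16πσT_eq⁴)].
d = √[6.51×10²⁷ × 0.45 / (16π × 5.67×10⁻⁸ × (226)⁴)] = 6.28×10¹¹ m = 4.20 AU.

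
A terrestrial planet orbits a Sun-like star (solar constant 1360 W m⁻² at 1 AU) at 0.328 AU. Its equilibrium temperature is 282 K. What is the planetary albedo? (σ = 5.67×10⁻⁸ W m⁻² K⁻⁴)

Flux at 0.328 AU: S = 1360/0.328² = 1.26×10⁴ W m⁻².
From T_eq⁴ = S(1−A)/(4σ): 1−A = 4σT_eq⁴/S.
1−A = 4 × 5.67×10⁻⁸ × (282)⁴ / 1.26×10⁴ = 0.113.

A ≈ 0.89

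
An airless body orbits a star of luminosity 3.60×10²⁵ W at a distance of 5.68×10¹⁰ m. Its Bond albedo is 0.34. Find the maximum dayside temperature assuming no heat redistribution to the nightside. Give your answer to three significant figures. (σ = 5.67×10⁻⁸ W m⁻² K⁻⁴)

Flux: S = L/(4πd²) = 3.60×10²⁵/(4π×(5.68×10¹⁰)²) = 888 W m⁻².
With no redistribution each surface element balances locally: S(1−A) = σT⁴.
T = [888 × 0.66 / 5.67×10⁻⁸]^(1/4) = (1.03×10¹⁰)^(1/4) = 319 K.

T_ss ≈ 319 K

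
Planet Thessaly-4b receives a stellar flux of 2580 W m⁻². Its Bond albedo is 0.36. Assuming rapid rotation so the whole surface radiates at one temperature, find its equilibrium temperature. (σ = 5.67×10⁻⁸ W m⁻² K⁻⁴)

Energy balance: absorbed = emitted ⇒ πR²·S(1−A) = 4πR²·σT_eq⁴, so T_eq⁴ = S(1−A)/(4σ).
T_eq = [2580 × 0.64 / (4 × 5.67×10⁻⁸)]^(1/4) = (7.28×10⁹)^(1/4) = 292 K.

T_eq ≈ 292 K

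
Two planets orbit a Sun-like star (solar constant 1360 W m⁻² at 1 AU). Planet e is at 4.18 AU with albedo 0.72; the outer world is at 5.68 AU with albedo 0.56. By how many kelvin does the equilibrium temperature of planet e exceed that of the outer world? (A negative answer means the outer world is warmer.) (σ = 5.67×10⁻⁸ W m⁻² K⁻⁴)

ΔT ≈ 3.9 K

T_eq = [S₀(1−A)/(4σd²)]^(1/4), so T ∝ (1−A)^(1/4) / √d.
T₁ = [1360×0.28/(4×5.67×10⁻⁸×4.18²)]^(1/4) = 99.01 K.
T₂ = [1360×0.44/(4×5.67×10⁻⁸×5.68²)]^(1/4) = 95.10 K.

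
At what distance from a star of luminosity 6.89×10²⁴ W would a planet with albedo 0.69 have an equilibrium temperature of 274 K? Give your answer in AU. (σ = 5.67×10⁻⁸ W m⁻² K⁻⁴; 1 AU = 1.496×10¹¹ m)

d ≈ 0.0771 AU

From T_eq⁴ = L(1−A)/(16πσd²): d = √[L(1−A)/(16πσT_eq⁴)].
d = √[6.89×10²⁴ × 0.31 / (16π × 5.67×10⁻⁸ × (274)⁴)] = 1.15×10¹⁰ m = 0.0771 AU.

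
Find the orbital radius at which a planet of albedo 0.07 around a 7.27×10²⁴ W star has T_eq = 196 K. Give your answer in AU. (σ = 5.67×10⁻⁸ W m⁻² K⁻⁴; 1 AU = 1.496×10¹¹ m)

d ≈ 0.268 AU

From T_eq⁴ = L(1−A)/(16πσd²): d = √[L(1−A)/(16πσT_eq⁴)].
d = √[7.27×10²⁴ × 0.93 / (16π × 5.67×10⁻⁸ × (196)⁴)] = 4.01×10¹⁰ m = 0.268 AU.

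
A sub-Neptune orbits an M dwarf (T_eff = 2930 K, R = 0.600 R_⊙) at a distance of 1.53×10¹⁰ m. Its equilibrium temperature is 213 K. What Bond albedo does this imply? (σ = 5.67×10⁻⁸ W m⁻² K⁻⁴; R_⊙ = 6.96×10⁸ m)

A ≈ 0.85

R_⋆ = 0.600 × 6.96×10⁸ = 4.18×10⁸ m.
L = 4πR_⋆²σT_⋆⁴ = 4π(4.18×10⁸)² × 5.67×10⁻⁸ × (2930)⁴ = 9.16×10²⁴ W.
S = L/(4πd²) = 3110 W m⁻².
From T_eq⁴ = S(1−A)/(4σ): 1−A = 4σT_eq⁴/S.
1−A = 4 × 5.67×10⁻⁸ × (213)⁴ / 3110 = 0.150.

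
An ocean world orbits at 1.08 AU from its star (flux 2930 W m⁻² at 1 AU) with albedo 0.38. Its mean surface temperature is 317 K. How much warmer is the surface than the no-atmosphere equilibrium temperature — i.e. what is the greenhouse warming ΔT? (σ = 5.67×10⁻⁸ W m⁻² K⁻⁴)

ΔT ≈ 29.1 K

S = 2930/1.08² = 2512 W m⁻².
T_eq = [S(1−A)/(4σ)]^(1/4) = [2512×0.62/(4×5.67×10⁻⁸)]^(1/4) = 287.9 K.
ΔT = T_surf − T_eq = 317 − 287.9.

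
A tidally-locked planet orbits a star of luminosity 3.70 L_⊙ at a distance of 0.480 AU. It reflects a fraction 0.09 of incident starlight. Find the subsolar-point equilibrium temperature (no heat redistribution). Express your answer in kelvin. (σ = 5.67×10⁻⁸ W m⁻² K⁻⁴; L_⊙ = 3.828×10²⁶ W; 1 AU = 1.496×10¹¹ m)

T_ss ≈ 770 K

d = 0.480 AU = 7.18×10¹⁰ m.
L = 3.70 × 3.828×10²⁶ = 1.42×10²⁷ W.
Flux: S = L/(4πd²) = 1.42×10²⁷/(4π×(7.18×10¹⁰)²) = 2.19×10⁴ W m⁻².
At the subsolar point the surface absorbs S(1−A) and emits σT⁴ per unit area — no factor of 4, since only the local patch is in balance.
T = [2.19×10⁴ × 0.91 / 5.67×10⁻⁸]^(1/4) = (3.51×10¹¹)^(1/4) = 770 K.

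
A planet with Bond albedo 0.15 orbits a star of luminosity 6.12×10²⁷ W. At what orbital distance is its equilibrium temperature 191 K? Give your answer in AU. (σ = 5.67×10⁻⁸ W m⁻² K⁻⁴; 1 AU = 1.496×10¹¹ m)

d ≈ 7.83 AU

From T_eq⁴ = L(1−A)/(16πσd²): d = √[L(1−A)/(16πσT_eq⁴)].
d = √[6.12×10²⁷ × 0.85 / (16π × 5.67×10⁻⁸ × (191)⁴)] = 1.17×10¹² m = 7.83 AU.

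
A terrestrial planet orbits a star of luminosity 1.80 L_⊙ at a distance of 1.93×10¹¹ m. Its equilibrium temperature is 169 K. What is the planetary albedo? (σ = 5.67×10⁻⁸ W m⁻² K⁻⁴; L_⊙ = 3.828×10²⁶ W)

A ≈ 0.87

L = 1.80 × 3.828×10²⁶ = 6.89×10²⁶ W.
Flux: S = L/(4πd²) = 6.89×10²⁶/(4π×(1.93×10¹¹)²) = 1470 W m⁻².
From T_eq⁴ = S(1−A)/(4σ): 1−A = 4σT_eq⁴/S.
1−A = 4 × 5.67×10⁻⁸ × (169)⁴ / 1470 = 0.126.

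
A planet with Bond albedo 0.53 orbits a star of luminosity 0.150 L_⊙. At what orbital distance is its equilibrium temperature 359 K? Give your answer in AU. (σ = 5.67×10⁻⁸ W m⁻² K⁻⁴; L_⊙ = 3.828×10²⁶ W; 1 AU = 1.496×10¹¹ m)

d ≈ 0.160 AU

L = 0.150 × 3.828×10²⁶ = 5.74×10²⁵ W.
From T_eq⁴ = L(1−A)/(16πσd²): d = √[L(1−A)/(16πσT_eq⁴)].
d = √[5.74×10²⁵ × 0.47 / (16π × 5.67×10⁻⁸ × (359)⁴)] = 2.39×10¹⁰ m = 0.160 AU.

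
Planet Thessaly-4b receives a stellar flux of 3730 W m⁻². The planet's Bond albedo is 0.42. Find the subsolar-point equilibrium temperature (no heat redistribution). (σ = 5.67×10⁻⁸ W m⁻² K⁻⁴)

At the subsolar point the surface absorbs S(1−A) and emits σT⁴ per unit area — no factor of 4, since only the local patch is in balance.
T = [3730 × 0.58 / 5.67×10⁻⁸]^(1/4) = (3.82×10¹⁰)^(1/4) = 442 K.

T_ss ≈ 442 K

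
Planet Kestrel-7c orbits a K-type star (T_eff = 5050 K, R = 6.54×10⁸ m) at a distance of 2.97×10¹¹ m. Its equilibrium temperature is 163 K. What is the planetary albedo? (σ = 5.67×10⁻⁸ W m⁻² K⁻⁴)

L = 4πR_⋆²σT_⋆⁴ = 4π(6.54×10⁸)² × 5.67×10⁻⁸ × (5050)⁴ = 1.98×10²⁶ W.
S = L/(4πd²) = 179 W m⁻².
From T_eq⁴ = S(1−A)/(4σ): 1−A = 4σT_eq⁴/S.
1−A = 4 × 5.67×10⁻⁸ × (163)⁴ / 179 = 0.895.

A ≈ 0.10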